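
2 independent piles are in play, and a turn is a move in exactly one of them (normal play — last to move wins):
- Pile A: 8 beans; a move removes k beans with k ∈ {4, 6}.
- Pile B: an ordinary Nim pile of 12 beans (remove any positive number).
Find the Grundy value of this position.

14

For pile A, compute g(0), g(1), … with moves {4, 6}:
k:     0  1  2  3  4  5  6  7  8
g(k):  0  0  0  0  1  1  1  1  2
So g(8) = 2.
Pile B is a plain Nim pile of size 12, so its Grundy value is 12.
By the Sprague-Grundy theorem, the Grundy value of a sum of independent games is the XOR of the component values.
Combined value = 2 ⊕ 12 = 14.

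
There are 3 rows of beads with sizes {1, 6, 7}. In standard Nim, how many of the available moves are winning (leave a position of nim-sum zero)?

Nim-sum: 1 ⊕ 6 ⊕ 7 = 0.
The nim-sum is already 0, so every move leaves a nonzero nim-sum — there are no winning moves.

0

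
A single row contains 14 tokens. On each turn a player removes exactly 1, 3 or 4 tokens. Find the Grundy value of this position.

Compute g(0), g(1), … for moves {1, 3, 4}:
g(0) = mex{} = 0
g(1) = mex{0} = 1
g(2) = mex{1} = 0
g(3) = mex{0} = 1
g(4) = mex{0,1} = 2
g(5) = mex{0,1,2} = 3
g(6) = mex{0,1,3} = 2
g(7) = mex{1,2} = 0
g(8) = mex{0,2,3} = 1
g(9) = mex{1,2,3} = 0
g(10) = mex{0,2} = 1
g(11) = mex{0,1} = 2
g(12) = mex{0,1,2} = 3
g(13) = mex{0,1,3} = 2
g(14) = mex{1,2} = 0
So g(14) = 0.

0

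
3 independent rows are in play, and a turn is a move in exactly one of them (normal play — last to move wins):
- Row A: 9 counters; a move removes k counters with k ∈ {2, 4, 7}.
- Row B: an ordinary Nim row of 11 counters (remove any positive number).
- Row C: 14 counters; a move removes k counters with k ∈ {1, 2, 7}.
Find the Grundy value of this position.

Grundy values for row A (subtraction set {2, 4, 7}):
g(0) = mex{} = 0
g(1) = mex{} = 0
g(2) = mex{0} = 1
g(3) = mex{0} = 1
g(4) = mex{0,1} = 2
g(5) = mex{0,1} = 2
g(6) = mex{1,2} = 0
g(7) = mex{0,1,2} = 3
g(8) = mex{0,2} = 1
g(9) = mex{1,2,3} = 0
So g(9) = 0.
Row B is a plain Nim row of size 11, so its Grundy value is 11.
Grundy values for row C (subtraction set {1, 2, 7}):
g(0) = mex{} = 0
g(1) = mex{0} = 1
g(2) = mex{0,1} = 2
g(3) = mex{1,2} = 0
g(4) = mex{0,2} = 1
g(5) = mex{0,1} = 2
g(6) = mex{1,2} = 0
g(7) = mex{0,2} = 1
g(8) = mex{0,1} = 2
g(9) = mex{1,2} = 0
g(10) = mex{0,2} = 1
g(11) = mex{0,1} = 2
g(12) = mex{1,2} = 0
g(13) = mex{0,2} = 1
g(14) = mex{0,1} = 2
So g(14) = 2.
By the Sprague-Grundy theorem, the Grundy value of a sum of independent games is the XOR of the component values.
Combined value = 0 XOR 11 XOR 2 = 9.

9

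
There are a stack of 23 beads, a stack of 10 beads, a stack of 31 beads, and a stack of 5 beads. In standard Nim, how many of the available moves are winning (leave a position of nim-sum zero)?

3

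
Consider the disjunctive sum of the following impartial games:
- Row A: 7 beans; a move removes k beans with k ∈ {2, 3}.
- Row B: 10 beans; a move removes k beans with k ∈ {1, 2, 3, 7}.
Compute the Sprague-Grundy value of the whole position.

Grundy values for row A (subtraction set {2, 3}):
g(0) = mex{} = 0
g(1) = mex{} = 0
g(2) = mex{0} = 1
g(3) = mex{0} = 1
g(4) = mex{0,1} = 2
g(5) = mex{1} = 0
g(6) = mex{1,2} = 0
g(7) = mex{0,2} = 1
So g(7) = 1.
Grundy values for row B (subtraction set {1, 2, 3, 7}):
g(0) = mex{} = 0
g(1) = mex{0} = 1
g(2) = mex{0,1} = 2
g(3) = mex{0,1,2} = 3
g(4) = mex{1,2,3} = 0
g(5) = mex{0,2,3} = 1
g(6) = mex{0,1,3} = 2
g(7) = mex{0,1,2} = 3
g(8) = mex{1,2,3} = 0
g(9) = mex{0,2,3} = 1
g(10) = mex{0,1,3} = 2
So g(10) = 2.
The value of a disjunctive sum is the nim-sum of the parts.
Combined value = 1 ⊕ 2 = 3.

3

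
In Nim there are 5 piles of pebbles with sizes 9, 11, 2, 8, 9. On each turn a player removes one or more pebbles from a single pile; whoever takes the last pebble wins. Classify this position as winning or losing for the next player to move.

Winning position

Write each in binary and XOR column by column:
  1001  (9)
  1011  (11)
  0010  (2)
  1000  (8)
  1001  (9)
  ----
  0001  (1)
The nim-sum is 1 ≠ 0, so this is an N-position: the player to move can win.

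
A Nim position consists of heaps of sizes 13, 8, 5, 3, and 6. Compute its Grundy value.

Bitwise XOR of the heap sizes:
  1101  (13)
  1000  (8)
  0101  (5)
  0011  (3)
  0110  (6)
  ----
  0101  (5)

5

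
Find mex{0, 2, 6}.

1

0 is in the set but 1 is not, so the mex is 1.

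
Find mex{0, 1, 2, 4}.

3

The values 0, 1, 2 are all present; 3 is the first non-negative integer missing from the set.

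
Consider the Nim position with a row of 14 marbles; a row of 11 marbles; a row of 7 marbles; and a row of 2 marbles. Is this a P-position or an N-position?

Write each in binary and XOR column by column:
  1110  (14)
  1011  (11)
  0111  (7)
  0010  (2)
  ----
  0000  (0)
The nim-sum is 0, so this is a P-position: the player to move is in a losing position under optimal play.

P-position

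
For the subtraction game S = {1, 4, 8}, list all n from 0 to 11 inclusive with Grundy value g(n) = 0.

Compute g(0), g(1), … for moves {1, 4, 8}:
g(0) = mex{} = 0
g(1) = mex{0} = 1
g(2) = mex{1} = 0
g(3) = mex{0} = 1
g(4) = mex{0,1} = 2
g(5) = mex{1,2} = 0
g(6) = mex{0} = 1
g(7) = mex{1} = 0
g(8) = mex{0,2} = 1
g(9) = mex{0,1} = 2
g(10) = mex{0,1,2} = 3
g(11) = mex{0,1,3} = 2
The P-positions (g = 0) in 0..11 are 0, 2, 5, 7.

0, 2, 5, 7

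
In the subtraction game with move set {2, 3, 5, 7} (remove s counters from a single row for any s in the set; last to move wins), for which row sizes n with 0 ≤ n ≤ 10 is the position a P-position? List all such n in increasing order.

0, 1, 9, 10

Build the Grundy sequence with g(k) = mex{g(k−s) : s ∈ {2, 3, 5, 7}, s ≤ k}:
k:     0  1  2  3  4  5  6  7  8  9 10
g(k):  0  0  1  1  2  2  3  3  4  0  0
The P-positions (g = 0) in 0..10 are 0, 1, 9, 10.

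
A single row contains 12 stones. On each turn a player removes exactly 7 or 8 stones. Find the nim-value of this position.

1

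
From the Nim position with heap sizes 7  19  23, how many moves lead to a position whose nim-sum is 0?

Compute the nim-sum pairwise:
7 ^ 19 = 20
20 ^ 23 = 3
The overall nim-sum is X = 3. A heap of size p has a winning move iff p XOR X < p (reduce it to p XOR X).
  7: 7 XOR 3 = 4 < 7 — winning move (to 4).
  19: 19 XOR 3 = 16 < 19 — winning move (to 16).
  23: 23 XOR 3 = 20 < 23 — winning move (to 20).
That gives 3 winning moves.

3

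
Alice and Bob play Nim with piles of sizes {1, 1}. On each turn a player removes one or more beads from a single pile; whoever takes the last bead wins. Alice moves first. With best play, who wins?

Bob wins

Bitwise XOR of the heap sizes:
  1  (1)
  1  (1)
  -
  0  (0)
The nim-sum is 0, so this is a P-position: the player to move is in a losing position under optimal play; Alice is about to move from it and so loses — Bob wins.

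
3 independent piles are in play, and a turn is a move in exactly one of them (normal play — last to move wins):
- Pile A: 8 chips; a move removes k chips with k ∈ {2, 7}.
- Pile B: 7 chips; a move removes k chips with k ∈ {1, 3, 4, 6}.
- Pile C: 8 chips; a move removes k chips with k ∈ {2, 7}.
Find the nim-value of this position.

0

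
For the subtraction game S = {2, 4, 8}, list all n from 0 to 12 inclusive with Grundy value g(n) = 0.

0, 1, 6, 7, 12

Grundy values for subtraction set {2, 4, 8}:
g(0) = mex{} = 0
g(1) = mex{} = 0
g(2) = mex{0} = 1
g(3) = mex{0} = 1
g(4) = mex{0,1} = 2
g(5) = mex{0,1} = 2
g(6) = mex{1,2} = 0
g(7) = mex{1,2} = 0
g(8) = mex{0,2} = 1
g(9) = mex{0,2} = 1
g(10) = mex{0,1} = 2
g(11) = mex{0,1} = 2
g(12) = mex{1,2} = 0
The P-positions (g = 0) in 0..12 are 0, 1, 6, 7, 12.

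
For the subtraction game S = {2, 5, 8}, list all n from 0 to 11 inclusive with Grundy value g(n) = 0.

0, 1, 4, 7, 10, 11

Grundy values for subtraction set {2, 5, 8}:
k:     0  1  2  3  4  5  6  7  8  9 10 11
g(k):  0  0  1  1  0  2  1  0  2  1  0  0
The P-positions (g = 0) in 0..11 are 0, 1, 4, 7, 10, 11.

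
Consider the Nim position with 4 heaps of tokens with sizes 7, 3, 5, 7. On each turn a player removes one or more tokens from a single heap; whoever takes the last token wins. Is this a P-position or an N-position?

N-position

Bitwise XOR of the heap sizes:
  111  (7)
  011  (3)
  101  (5)
  111  (7)
  ---
  110  (6)
The nim-sum is 6 ≠ 0, so this is an N-position: the player to move can win.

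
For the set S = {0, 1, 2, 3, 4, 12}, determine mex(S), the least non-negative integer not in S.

The values 0, 1, 2, 3, 4 are all present; 5 is the first non-negative integer missing from the set.

5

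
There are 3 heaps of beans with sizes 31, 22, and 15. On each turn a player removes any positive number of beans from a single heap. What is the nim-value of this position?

6

Bitwise XOR of the heap sizes:
  11111  (31)
  10110  (22)
  01111  (15)
  -----
  00110  (6)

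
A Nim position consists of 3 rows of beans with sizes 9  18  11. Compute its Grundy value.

16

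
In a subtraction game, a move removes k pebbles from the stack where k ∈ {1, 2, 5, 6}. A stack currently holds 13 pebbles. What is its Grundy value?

Build the Grundy sequence with g(k) = mex{g(k−s) : s ∈ {1, 2, 5, 6}, s ≤ k}:
g(0) = mex{} = 0
g(1) = mex{0} = 1
g(2) = mex{0,1} = 2
g(3) = mex{1,2} = 0
g(4) = mex{0,2} = 1
g(5) = mex{0,1} = 2
g(6) = mex{0,1,2} = 3
g(7) = mex{1,2,3} = 0
g(8) = mex{0,2,3} = 1
g(9) = mex{0,1} = 2
g(10) = mex{1,2} = 0
g(11) = mex{0,2,3} = 1
g(12) = mex{0,1,3} = 2
g(13) = mex{0,1,2} = 3
So g(13) = 3.

3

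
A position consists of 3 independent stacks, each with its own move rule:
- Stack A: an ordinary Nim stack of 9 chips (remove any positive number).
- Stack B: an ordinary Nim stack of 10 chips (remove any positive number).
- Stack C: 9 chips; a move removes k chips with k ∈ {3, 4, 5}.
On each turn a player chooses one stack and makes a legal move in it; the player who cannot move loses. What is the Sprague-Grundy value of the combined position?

3

Stack A is a plain Nim stack of size 9, so its Grundy value is 9.
Stack B is a plain Nim stack of size 10, so its Grundy value is 10.
Build the Grundy sequence for stack C with g(k) = mex{g(k−s) : s ∈ {3, 4, 5}, s ≤ k}:
g(0) = mex{} = 0
g(1) = mex{} = 0
g(2) = mex{} = 0
g(3) = mex{0} = 1
g(4) = mex{0} = 1
g(5) = mex{0} = 1
g(6) = mex{0,1} = 2
g(7) = mex{0,1} = 2
g(8) = mex{1} = 0
g(9) = mex{1,2} = 0
So g(9) = 0.
By the Sprague-Grundy theorem, the Grundy value of a sum of independent games is the XOR of the component values.
Combined value = 9 XOR 10 XOR 0 = 3.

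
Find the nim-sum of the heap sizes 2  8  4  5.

11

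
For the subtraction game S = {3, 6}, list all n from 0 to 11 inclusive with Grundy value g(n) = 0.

Compute g(0), g(1), … for moves {3, 6}:
k:     0  1  2  3  4  5  6  7  8  9 10 11
g(k):  0  0  0  1  1  1  2  2  2  0  0  0
The P-positions (g = 0) in 0..11 are 0, 1, 2, 9, 10, 11.

0, 1, 2, 9, 10, 11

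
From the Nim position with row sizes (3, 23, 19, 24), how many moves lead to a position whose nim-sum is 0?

3

Compute the nim-sum pairwise:
3 ^ 23 = 20
20 ^ 19 = 7
7 ^ 24 = 31
The overall nim-sum is X = 31. A row of size p has a winning move iff p XOR X < p (reduce it to p XOR X).
  3: 3 XOR 31 = 28 ≥ 3 — no move.
  23: 23 XOR 31 = 8 < 23 — winning move (to 8).
  19: 19 XOR 31 = 12 < 19 — winning move (to 12).
  24: 24 XOR 31 = 7 < 24 — winning move (to 7).
That gives 3 winning moves.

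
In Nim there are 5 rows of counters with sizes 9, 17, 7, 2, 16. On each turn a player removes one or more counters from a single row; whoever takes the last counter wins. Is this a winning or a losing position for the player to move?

Compute the nim-sum pairwise:
9 ⊕ 17 = 24
24 ⊕ 7 = 31
31 ⊕ 2 = 29
29 ⊕ 16 = 13
The nim-sum is 13 ≠ 0, so this is an N-position: the player to move can win.

Winning position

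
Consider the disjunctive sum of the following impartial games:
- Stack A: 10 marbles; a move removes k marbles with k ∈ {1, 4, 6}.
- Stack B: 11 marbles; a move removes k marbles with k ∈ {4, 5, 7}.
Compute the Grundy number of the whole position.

0

Grundy values for stack A (subtraction set {1, 4, 6}):
k:     0  1  2  3  4  5  6  7  8  9 10
g(k):  0  1  0  1  2  0  1  0  1  2  0
So g(10) = 0.
For stack B, compute g(0), g(1), … with moves {4, 5, 7}:
k:     0  1  2  3  4  5  6  7  8  9 10 11
g(k):  0  0  0  0  1  1  1  1  2  2  2  0
So g(11) = 0.
The value of a disjunctive sum is the nim-sum of the parts.
Combined value = 0 ⊕ 0 = 0.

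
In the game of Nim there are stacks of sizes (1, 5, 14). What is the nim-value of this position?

Nim-sum: 1 ⊕ 5 ⊕ 14 = 10.

10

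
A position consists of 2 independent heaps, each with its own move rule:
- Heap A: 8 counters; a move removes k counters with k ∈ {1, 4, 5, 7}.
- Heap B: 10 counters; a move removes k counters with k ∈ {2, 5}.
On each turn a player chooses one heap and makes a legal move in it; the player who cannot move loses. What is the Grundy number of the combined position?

Build the Grundy sequence for heap A with g(k) = mex{g(k−s) : s ∈ {1, 4, 5, 7}, s ≤ k}:
k:     0  1  2  3  4  5  6  7  8
g(k):  0  1  0  1  2  3  2  3  0
So g(8) = 0.
Build the Grundy sequence for heap B with g(k) = mex{g(k−s) : s ∈ {2, 5}, s ≤ k}:
k:     0  1  2  3  4  5  6  7  8  9 10
g(k):  0  0  1  1  0  2  1  0  0  1  1
So g(10) = 1.
The value of a disjunctive sum is the nim-sum of the parts.
Combined value = 0 XOR 1 = 1.

1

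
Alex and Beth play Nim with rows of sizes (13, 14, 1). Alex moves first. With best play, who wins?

Nim-sum: 13 ^ 14 ^ 1 = 2.
The nim-sum is 2 ≠ 0, so this is an N-position: the player to move can win; Alex has a winning move.

Alex wins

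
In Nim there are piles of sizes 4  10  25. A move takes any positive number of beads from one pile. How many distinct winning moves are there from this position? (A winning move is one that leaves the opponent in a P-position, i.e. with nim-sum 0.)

1

Bitwise XOR of the heap sizes:
  00100  (4)
  01010  (10)
  11001  (25)
  -----
  10111  (23)
The overall nim-sum is X = 23. A pile of size p has a winning move iff p XOR X < p (reduce it to p XOR X).
  4: 4 XOR 23 = 19 ≥ 4 — no move.
  10: 10 XOR 23 = 29 ≥ 10 — no move.
  25: 25 XOR 23 = 14 < 25 — winning move (to 14).
That gives 1 winning move.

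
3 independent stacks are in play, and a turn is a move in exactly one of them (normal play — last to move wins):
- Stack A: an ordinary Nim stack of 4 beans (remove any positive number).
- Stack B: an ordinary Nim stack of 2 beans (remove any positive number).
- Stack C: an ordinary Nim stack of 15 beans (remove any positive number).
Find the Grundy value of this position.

Stack A is a plain Nim stack of size 4, so its Grundy value is 4.
Stack B is a plain Nim stack of size 2, so its Grundy value is 2.
Stack C is a plain Nim stack of size 15, so its Grundy value is 15.
The value of a disjunctive sum is the nim-sum of the parts.
Combined value = 4 XOR 2 XOR 15 = 9.

9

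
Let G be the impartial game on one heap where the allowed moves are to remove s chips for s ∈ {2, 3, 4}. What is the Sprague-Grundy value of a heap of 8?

Grundy values for subtraction set {2, 3, 4}:
k:     0  1  2  3  4  5  6  7  8
g(k):  0  0  1  1  2  2  0  0  1
So g(8) = 1.

1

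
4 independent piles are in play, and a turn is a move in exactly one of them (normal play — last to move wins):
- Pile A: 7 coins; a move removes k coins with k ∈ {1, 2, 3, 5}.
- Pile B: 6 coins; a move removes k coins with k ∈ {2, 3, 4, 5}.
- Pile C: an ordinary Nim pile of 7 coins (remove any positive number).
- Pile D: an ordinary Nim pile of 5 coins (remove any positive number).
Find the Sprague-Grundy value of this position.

2

Grundy values for pile A (subtraction set {1, 2, 3, 5}):
g(0) = mex{} = 0
g(1) = mex{0} = 1
g(2) = mex{0,1} = 2
g(3) = mex{0,1,2} = 3
g(4) = mex{1,2,3} = 0
g(5) = mex{0,2,3} = 1
g(6) = mex{0,1,3} = 2
g(7) = mex{0,1,2} = 3
So g(7) = 3.
Grundy values for pile B (subtraction set {2, 3, 4, 5}):
g(0) = mex{} = 0
g(1) = mex{} = 0
g(2) = mex{0} = 1
g(3) = mex{0} = 1
g(4) = mex{0,1} = 2
g(5) = mex{0,1} = 2
g(6) = mex{0,1,2} = 3
So g(6) = 3.
Pile C is a plain Nim pile of size 7, so its Grundy value is 7.
Pile D is a plain Nim pile of size 5, so its Grundy value is 5.
The value of a disjunctive sum is the nim-sum of the parts.
Combined value = 3 XOR 3 XOR 7 XOR 5 = 2.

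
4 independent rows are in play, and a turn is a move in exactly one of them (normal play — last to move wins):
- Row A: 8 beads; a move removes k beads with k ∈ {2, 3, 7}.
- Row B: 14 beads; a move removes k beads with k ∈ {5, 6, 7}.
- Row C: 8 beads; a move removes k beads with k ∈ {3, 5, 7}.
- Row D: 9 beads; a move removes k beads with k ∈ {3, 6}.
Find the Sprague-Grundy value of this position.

Grundy values for row A (subtraction set {2, 3, 7}):
k:     0  1  2  3  4  5  6  7  8
g(k):  0  0  1  1  2  0  0  1  1
So g(8) = 1.
Grundy values for row B (subtraction set {5, 6, 7}):
k:     0  1  2  3  4  5  6  7  8  9 10 11 12 13 14
g(k):  0  0  0  0  0  1  1  1  1  1  2  2  0  0  0
So g(14) = 0.
Grundy values for row C (subtraction set {3, 5, 7}):
k:     0  1  2  3  4  5  6  7  8
g(k):  0  0  0  1  1  1  2  2  2
So g(8) = 2.
Grundy values for row D (subtraction set {3, 6}):
k:     0  1  2  3  4  5  6  7  8  9
g(k):  0  0  0  1  1  1  2  2  2  0
So g(9) = 0.
The value of a disjunctive sum is the nim-sum of the parts.
Combined value = 1 ⊕ 0 ⊕ 2 ⊕ 0 = 3.

3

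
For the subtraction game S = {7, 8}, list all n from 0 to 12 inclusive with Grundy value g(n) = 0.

Compute g(0), g(1), … for moves {7, 8}:
g(0) = mex{} = 0
g(1) = mex{} = 0
g(2) = mex{} = 0
g(3) = mex{} = 0
g(4) = mex{} = 0
g(5) = mex{} = 0
g(6) = mex{} = 0
g(7) = mex{0} = 1
g(8) = mex{0} = 1
g(9) = mex{0} = 1
g(10) = mex{0} = 1
g(11) = mex{0} = 1
g(12) = mex{0} = 1
The P-positions (g = 0) in 0..12 are 0, 1, 2, 3, 4, 5, 6.

0, 1, 2, 3, 4, 5, 6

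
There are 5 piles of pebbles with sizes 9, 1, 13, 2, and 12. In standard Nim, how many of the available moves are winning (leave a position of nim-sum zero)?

3

Compute the nim-sum pairwise:
9 XOR 1 = 8
8 XOR 13 = 5
5 XOR 2 = 7
7 XOR 12 = 11
The overall nim-sum is X = 11. A pile of size p has a winning move iff p XOR X < p (reduce it to p XOR X).
  9: 9 XOR 11 = 2 < 9 — winning move (to 2).
  1: 1 XOR 11 = 10 ≥ 1 — no move.
  13: 13 XOR 11 = 6 < 13 — winning move (to 6).
  2: 2 XOR 11 = 9 ≥ 2 — no move.
  12: 12 XOR 11 = 7 < 12 — winning move (to 7).
That gives 3 winning moves.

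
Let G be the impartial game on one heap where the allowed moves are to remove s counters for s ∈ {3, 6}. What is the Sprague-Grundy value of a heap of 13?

Grundy values for subtraction set {3, 6}:
k:     0  1  2  3  4  5  6  7  8  9 10 11 12 13
g(k):  0  0  0  1  1  1  2  2  2  0  0  0  1  1
So g(13) = 1.

1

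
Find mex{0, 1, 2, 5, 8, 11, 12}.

3

The values 0, 1, 2 are all present; 3 is the first non-negative integer missing from the set.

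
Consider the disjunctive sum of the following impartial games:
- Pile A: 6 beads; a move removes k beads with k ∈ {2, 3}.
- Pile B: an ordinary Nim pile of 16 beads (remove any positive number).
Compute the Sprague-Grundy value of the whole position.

16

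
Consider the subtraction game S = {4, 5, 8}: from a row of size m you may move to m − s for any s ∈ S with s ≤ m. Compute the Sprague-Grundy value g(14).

0

Build the Grundy sequence with g(k) = mex{g(k−s) : s ∈ {4, 5, 8}, s ≤ k}:
g(0) = mex{} = 0
g(1) = mex{} = 0
g(2) = mex{} = 0
g(3) = mex{} = 0
g(4) = mex{0} = 1
g(5) = mex{0} = 1
g(6) = mex{0} = 1
g(7) = mex{0} = 1
g(8) = mex{0,1} = 2
g(9) = mex{0,1} = 2
g(10) = mex{0,1} = 2
g(11) = mex{0,1} = 2
g(12) = mex{1,2} = 0
g(13) = mex{1,2} = 0
g(14) = mex{1,2} = 0
So g(14) = 0.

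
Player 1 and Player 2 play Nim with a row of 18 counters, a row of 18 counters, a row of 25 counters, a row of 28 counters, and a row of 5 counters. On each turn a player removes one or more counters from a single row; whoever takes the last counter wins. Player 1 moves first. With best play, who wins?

Nim-sum: 18 XOR 18 XOR 25 XOR 28 XOR 5 = 0.
The nim-sum is 0, so this is a P-position: the player to move is in a losing position under optimal play; Player 1 is about to move from it and so loses — Player 2 wins.

Player 2 wins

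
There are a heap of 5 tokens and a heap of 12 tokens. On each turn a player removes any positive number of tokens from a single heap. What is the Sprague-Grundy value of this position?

9

Nim-sum: 5 ^ 12 = 9.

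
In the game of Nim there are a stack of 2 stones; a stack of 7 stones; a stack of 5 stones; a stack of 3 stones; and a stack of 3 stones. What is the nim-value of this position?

In binary:
  010  (2)
  111  (7)
  101  (5)
  011  (3)
  011  (3)
  ---
  000  (0)

0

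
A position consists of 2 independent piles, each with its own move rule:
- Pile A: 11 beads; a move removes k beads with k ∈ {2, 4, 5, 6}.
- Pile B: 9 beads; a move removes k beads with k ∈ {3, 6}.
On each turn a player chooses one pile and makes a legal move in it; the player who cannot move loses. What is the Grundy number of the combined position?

Grundy values for pile A (subtraction set {2, 4, 5, 6}):
g(0) = mex{} = 0
g(1) = mex{} = 0
g(2) = mex{0} = 1
g(3) = mex{0} = 1
g(4) = mex{0,1} = 2
g(5) = mex{0,1} = 2
g(6) = mex{0,1,2} = 3
g(7) = mex{0,1,2} = 3
g(8) = mex{1,2,3} = 0
g(9) = mex{1,2,3} = 0
g(10) = mex{0,2,3} = 1
g(11) = mex{0,2,3} = 1
So g(11) = 1.
Grundy values for pile B (subtraction set {3, 6}):
g(0) = mex{} = 0
g(1) = mex{} = 0
g(2) = mex{} = 0
g(3) = mex{0} = 1
g(4) = mex{0} = 1
g(5) = mex{0} = 1
g(6) = mex{0,1} = 2
g(7) = mex{0,1} = 2
g(8) = mex{0,1} = 2
g(9) = mex{1,2} = 0
So g(9) = 0.
The value of a disjunctive sum is the nim-sum of the parts.
Combined value = 1 ⊕ 0 = 1.

1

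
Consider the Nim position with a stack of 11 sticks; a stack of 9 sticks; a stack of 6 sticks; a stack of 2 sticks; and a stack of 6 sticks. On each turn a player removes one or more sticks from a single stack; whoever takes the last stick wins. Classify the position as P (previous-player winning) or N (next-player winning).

P-position

Compute the nim-sum pairwise:
11 ⊕ 9 = 2
2 ⊕ 6 = 4
4 ⊕ 2 = 6
6 ⊕ 6 = 0
The nim-sum is 0, so this is a P-position: the player to move is in a losing position under optimal play.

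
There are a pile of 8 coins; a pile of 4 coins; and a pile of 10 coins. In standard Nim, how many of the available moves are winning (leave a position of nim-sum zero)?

1

In binary:
  1000  (8)
  0100  (4)
  1010  (10)
  ----
  0110  (6)
The overall nim-sum is X = 6. A pile of size p has a winning move iff p XOR X < p (reduce it to p XOR X).
  8: 8 XOR 6 = 14 ≥ 8 — no move.
  4: 4 XOR 6 = 2 < 4 — winning move (to 2).
  10: 10 XOR 6 = 12 ≥ 10 — no move.
That gives 1 winning move.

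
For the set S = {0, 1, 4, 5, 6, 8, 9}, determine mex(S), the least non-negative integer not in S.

The values 0, 1 are all present; 2 is the first non-negative integer missing from the set.

2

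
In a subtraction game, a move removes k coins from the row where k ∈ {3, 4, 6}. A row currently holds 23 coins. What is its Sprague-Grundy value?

1

Build the Grundy sequence with g(k) = mex{g(k−s) : s ∈ {3, 4, 6}, s ≤ k}:
k:     0  1  2  3  4  5  6  7  8  9 10 11 12 13 14 15 16 17 18 19 20 21 22 23
g(k):  0  0  0  1  1  1  2  2  2  0  0  0  1  1  1  2  2  2  0  0  0  1  1  1
So g(23) = 1.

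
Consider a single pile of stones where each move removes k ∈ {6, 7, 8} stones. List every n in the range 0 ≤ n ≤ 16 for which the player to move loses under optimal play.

0, 1, 2, 3, 4, 5, 14, 15, 16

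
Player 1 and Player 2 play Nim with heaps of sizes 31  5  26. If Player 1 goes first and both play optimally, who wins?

Player 2 wins

Write each in binary and XOR column by column:
  11111  (31)
  00101  (5)
  11010  (26)
  -----
  00000  (0)
The nim-sum is 0, so this is a P-position: the player to move is in a losing position under optimal play; Player 1 is about to move from it and so loses — Player 2 wins.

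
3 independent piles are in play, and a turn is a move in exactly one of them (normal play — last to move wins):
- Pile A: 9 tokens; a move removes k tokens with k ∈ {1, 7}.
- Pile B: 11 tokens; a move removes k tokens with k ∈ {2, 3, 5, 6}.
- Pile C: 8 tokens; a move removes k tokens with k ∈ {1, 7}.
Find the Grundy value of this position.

0

For pile A, compute g(0), g(1), … with moves {1, 7}:
g(0) = mex{} = 0
g(1) = mex{0} = 1
g(2) = mex{1} = 0
g(3) = mex{0} = 1
g(4) = mex{1} = 0
g(5) = mex{0} = 1
g(6) = mex{1} = 0
g(7) = mex{0} = 1
g(8) = mex{1} = 0
g(9) = mex{0} = 1
So g(9) = 1.
For pile B, compute g(0), g(1), … with moves {2, 3, 5, 6}:
g(0) = mex{} = 0
g(1) = mex{} = 0
g(2) = mex{0} = 1
g(3) = mex{0} = 1
g(4) = mex{0,1} = 2
g(5) = mex{0,1} = 2
g(6) = mex{0,1,2} = 3
g(7) = mex{0,1,2} = 3
g(8) = mex{1,2,3} = 0
g(9) = mex{1,2,3} = 0
g(10) = mex{0,2,3} = 1
g(11) = mex{0,2,3} = 1
So g(11) = 1.
For pile C, compute g(0), g(1), … with moves {1, 7}:
g(0) = mex{} = 0
g(1) = mex{0} = 1
g(2) = mex{1} = 0
g(3) = mex{0} = 1
g(4) = mex{1} = 0
g(5) = mex{0} = 1
g(6) = mex{1} = 0
g(7) = mex{0} = 1
g(8) = mex{1} = 0
So g(8) = 0.
The value of a disjunctive sum is the nim-sum of the parts.
Combined value = 1 ⊕ 1 ⊕ 0 = 0.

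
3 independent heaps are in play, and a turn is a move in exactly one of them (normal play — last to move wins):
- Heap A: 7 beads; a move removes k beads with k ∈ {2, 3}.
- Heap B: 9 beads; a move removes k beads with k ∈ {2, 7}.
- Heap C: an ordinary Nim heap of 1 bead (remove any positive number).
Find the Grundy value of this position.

0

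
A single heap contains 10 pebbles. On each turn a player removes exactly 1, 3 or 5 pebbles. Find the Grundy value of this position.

Grundy values for subtraction set {1, 3, 5}:
k:     0  1  2  3  4  5  6  7  8  9 10
g(k):  0  1  0  1  0  1  0  1  0  1  0
So g(10) = 0.

0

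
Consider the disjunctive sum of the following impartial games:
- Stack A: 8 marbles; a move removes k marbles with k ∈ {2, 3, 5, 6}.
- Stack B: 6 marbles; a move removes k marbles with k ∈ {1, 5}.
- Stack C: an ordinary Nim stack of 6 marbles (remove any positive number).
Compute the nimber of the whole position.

6

Build the Grundy sequence for stack A with g(k) = mex{g(k−s) : s ∈ {2, 3, 5, 6}, s ≤ k}:
g(0) = mex{} = 0
g(1) = mex{} = 0
g(2) = mex{0} = 1
g(3) = mex{0} = 1
g(4) = mex{0,1} = 2
g(5) = mex{0,1} = 2
g(6) = mex{0,1,2} = 3
g(7) = mex{0,1,2} = 3
g(8) = mex{1,2,3} = 0
So g(8) = 0.
For stack B, compute g(0), g(1), … with moves {1, 5}:
g(0) = mex{} = 0
g(1) = mex{0} = 1
g(2) = mex{1} = 0
g(3) = mex{0} = 1
g(4) = mex{1} = 0
g(5) = mex{0} = 1
g(6) = mex{1} = 0
So g(6) = 0.
Stack C is a plain Nim stack of size 6, so its Grundy value is 6.
By the Sprague-Grundy theorem, the Grundy value of a sum of independent games is the XOR of the component values.
Combined value = 0 XOR 0 XOR 6 = 6.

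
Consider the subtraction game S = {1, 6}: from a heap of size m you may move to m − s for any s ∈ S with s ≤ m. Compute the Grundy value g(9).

0

Build the Grundy sequence with g(k) = mex{g(k−s) : s ∈ {1, 6}, s ≤ k}:
k:     0  1  2  3  4  5  6  7  8  9
g(k):  0  1  0  1  0  1  2  0  1  0
So g(9) = 0.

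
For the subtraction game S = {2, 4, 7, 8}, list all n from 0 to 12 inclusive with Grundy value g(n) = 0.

0, 1, 6, 11, 12

Build the Grundy sequence with g(k) = mex{g(k−s) : s ∈ {2, 4, 7, 8}, s ≤ k}:
g(0) = mex{} = 0
g(1) = mex{} = 0
g(2) = mex{0} = 1
g(3) = mex{0} = 1
g(4) = mex{0,1} = 2
g(5) = mex{0,1} = 2
g(6) = mex{1,2} = 0
g(7) = mex{0,1,2} = 3
g(8) = mex{0,2} = 1
g(9) = mex{0,1,2,3} = 4
g(10) = mex{0,1} = 2
g(11) = mex{1,2,3,4} = 0
g(12) = mex{1,2} = 0
The P-positions (g = 0) in 0..12 are 0, 1, 6, 11, 12.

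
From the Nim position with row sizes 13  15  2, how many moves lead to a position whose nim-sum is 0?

0

Compute the nim-sum pairwise:
13 ⊕ 15 = 2
2 ⊕ 2 = 0
The nim-sum is already 0, so every move leaves a nonzero nim-sum — there are no winning moves.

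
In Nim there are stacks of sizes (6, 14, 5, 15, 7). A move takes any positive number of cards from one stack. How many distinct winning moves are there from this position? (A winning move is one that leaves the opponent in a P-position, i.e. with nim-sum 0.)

5

Bitwise XOR of the heap sizes:
  0110  (6)
  1110  (14)
  0101  (5)
  1111  (15)
  0111  (7)
  ----
  0101  (5)
The overall nim-sum is X = 5. A stack of size p has a winning move iff p XOR X < p (reduce it to p XOR X).
  6: 6 XOR 5 = 3 < 6 — winning move (to 3).
  14: 14 XOR 5 = 11 < 14 — winning move (to 11).
  5: 5 XOR 5 = 0 < 5 — winning move (to 0).
  15: 15 XOR 5 = 10 < 15 — winning move (to 10).
  7: 7 XOR 5 = 2 < 7 — winning move (to 2).
That gives 5 winning moves.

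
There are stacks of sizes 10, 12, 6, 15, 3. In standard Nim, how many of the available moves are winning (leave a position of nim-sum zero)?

Bitwise XOR of the heap sizes:
  1010  (10)
  1100  (12)
  0110  (6)
  1111  (15)
  0011  (3)
  ----
  1100  (12)
The overall nim-sum is X = 12. A stack of size p has a winning move iff p XOR X < p (reduce it to p XOR X).
  10: 10 XOR 12 = 6 < 10 — winning move (to 6).
  12: 12 XOR 12 = 0 < 12 — winning move (to 0).
  6: 6 XOR 12 = 10 ≥ 6 — no move.
  15: 15 XOR 12 = 3 < 15 — winning move (to 3).
  3: 3 XOR 12 = 15 ≥ 3 — no move.
That gives 3 winning moves.

3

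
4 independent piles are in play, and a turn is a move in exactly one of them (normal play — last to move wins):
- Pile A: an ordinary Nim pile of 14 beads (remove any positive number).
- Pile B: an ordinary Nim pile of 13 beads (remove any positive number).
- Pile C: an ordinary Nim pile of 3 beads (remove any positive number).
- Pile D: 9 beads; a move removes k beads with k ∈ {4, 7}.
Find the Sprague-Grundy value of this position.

2

Pile A is a plain Nim pile of size 14, so its Grundy value is 14.
Pile B is a plain Nim pile of size 13, so its Grundy value is 13.
Pile C is a plain Nim pile of size 3, so its Grundy value is 3.
Build the Grundy sequence for pile D with g(k) = mex{g(k−s) : s ∈ {4, 7}, s ≤ k}:
k:     0  1  2  3  4  5  6  7  8  9
g(k):  0  0  0  0  1  1  1  1  2  2
So g(9) = 2.
The value of a disjunctive sum is the nim-sum of the parts.
Combined value = 14 ⊕ 13 ⊕ 3 ⊕ 2 = 2.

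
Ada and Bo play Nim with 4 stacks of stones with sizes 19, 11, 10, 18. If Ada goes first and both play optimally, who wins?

Compute the nim-sum pairwise:
19 ^ 11 = 24
24 ^ 10 = 18
18 ^ 18 = 0
The nim-sum is 0, so this is a P-position: the player to move is in a losing position under optimal play; Ada is about to move from it and so loses — Bo wins.

Bo wins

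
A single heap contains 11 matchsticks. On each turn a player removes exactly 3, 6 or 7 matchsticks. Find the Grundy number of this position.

0

Build the Grundy sequence with g(k) = mex{g(k−s) : s ∈ {3, 6, 7}, s ≤ k}:
k:     0  1  2  3  4  5  6  7  8  9 10 11
g(k):  0  0  0  1  1  1  2  2  2  3  0  0
So g(11) = 0.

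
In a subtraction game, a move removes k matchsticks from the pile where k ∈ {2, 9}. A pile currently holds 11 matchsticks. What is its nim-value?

Compute g(0), g(1), … for moves {2, 9}:
k:     0  1  2  3  4  5  6  7  8  9 10 11
g(k):  0  0  1  1  0  0  1  1  0  2  1  0
So g(11) = 0.

0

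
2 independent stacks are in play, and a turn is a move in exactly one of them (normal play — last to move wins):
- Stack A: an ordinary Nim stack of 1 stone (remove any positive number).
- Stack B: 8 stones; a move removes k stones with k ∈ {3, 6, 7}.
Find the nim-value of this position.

3

Stack A is a plain Nim stack of size 1, so its Grundy value is 1.
Grundy values for stack B (subtraction set {3, 6, 7}):
k:     0  1  2  3  4  5  6  7  8
g(k):  0  0  0  1  1  1  2  2  2
So g(8) = 2.
The value of a disjunctive sum is the nim-sum of the parts.
Combined value = 1 XOR 2 = 3.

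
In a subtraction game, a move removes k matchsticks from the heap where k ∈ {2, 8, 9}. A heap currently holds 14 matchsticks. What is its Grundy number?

Build the Grundy sequence with g(k) = mex{g(k−s) : s ∈ {2, 8, 9}, s ≤ k}:
g(0) = mex{} = 0
g(1) = mex{} = 0
g(2) = mex{0} = 1
g(3) = mex{0} = 1
g(4) = mex{1} = 0
g(5) = mex{1} = 0
g(6) = mex{0} = 1
g(7) = mex{0} = 1
g(8) = mex{0,1} = 2
g(9) = mex{0,1} = 2
g(10) = mex{0,1,2} = 3
g(11) = mex{1,2} = 0
g(12) = mex{0,1,3} = 2
g(13) = mex{0} = 1
g(14) = mex{0,1,2} = 3
So g(14) = 3.

3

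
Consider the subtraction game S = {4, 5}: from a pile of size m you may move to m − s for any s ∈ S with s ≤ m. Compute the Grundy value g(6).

1

Grundy values for subtraction set {4, 5}:
k:     0  1  2  3  4  5  6
g(k):  0  0  0  0  1  1  1
So g(6) = 1.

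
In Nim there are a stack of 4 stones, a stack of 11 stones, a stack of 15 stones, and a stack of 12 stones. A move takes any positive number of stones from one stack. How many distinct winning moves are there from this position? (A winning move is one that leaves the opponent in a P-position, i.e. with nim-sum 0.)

3

Nim-sum: 4 ⊕ 11 ⊕ 15 ⊕ 12 = 12.
The overall nim-sum is X = 12. A stack of size p has a winning move iff p XOR X < p (reduce it to p XOR X).
  4: 4 XOR 12 = 8 ≥ 4 — no move.
  11: 11 XOR 12 = 7 < 11 — winning move (to 7).
  15: 15 XOR 12 = 3 < 15 — winning move (to 3).
  12: 12 XOR 12 = 0 < 12 — winning move (to 0).
That gives 3 winning moves.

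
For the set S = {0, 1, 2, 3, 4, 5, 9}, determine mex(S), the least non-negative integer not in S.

6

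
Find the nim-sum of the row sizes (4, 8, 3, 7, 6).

Compute the nim-sum pairwise:
4 ⊕ 8 = 12
12 ⊕ 3 = 15
15 ⊕ 7 = 8
8 ⊕ 6 = 14

14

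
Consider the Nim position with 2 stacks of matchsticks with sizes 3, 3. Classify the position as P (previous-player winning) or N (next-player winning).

P-position

Nim-sum: 3 ^ 3 = 0.
The nim-sum is 0, so this is a P-position: the player to move is in a losing position under optimal play.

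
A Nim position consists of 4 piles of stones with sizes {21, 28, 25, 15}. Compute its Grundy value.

31

Compute the nim-sum pairwise:
21 ^ 28 = 9
9 ^ 25 = 16
16 ^ 15 = 31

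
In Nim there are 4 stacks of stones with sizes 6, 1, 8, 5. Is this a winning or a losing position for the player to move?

Winning position

In binary:
  0110  (6)
  0001  (1)
  1000  (8)
  0101  (5)
  ----
  1010  (10)
The nim-sum is 10 ≠ 0, so this is an N-position: the player to move can win.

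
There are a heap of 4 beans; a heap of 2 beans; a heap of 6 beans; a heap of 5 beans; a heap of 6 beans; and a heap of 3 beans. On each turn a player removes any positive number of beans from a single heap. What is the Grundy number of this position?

Nim-sum: 4 ^ 2 ^ 6 ^ 5 ^ 6 ^ 3 = 0.

0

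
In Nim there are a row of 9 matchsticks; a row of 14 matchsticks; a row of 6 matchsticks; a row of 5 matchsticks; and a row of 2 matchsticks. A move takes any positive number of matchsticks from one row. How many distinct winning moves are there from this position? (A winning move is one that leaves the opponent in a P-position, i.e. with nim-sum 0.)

3

Bitwise XOR of the heap sizes:
  1001  (9)
  1110  (14)
  0110  (6)
  0101  (5)
  0010  (2)
  ----
  0110  (6)
The overall nim-sum is X = 6. A row of size p has a winning move iff p XOR X < p (reduce it to p XOR X).
  9: 9 XOR 6 = 15 ≥ 9 — no move.
  14: 14 XOR 6 = 8 < 14 — winning move (to 8).
  6: 6 XOR 6 = 0 < 6 — winning move (to 0).
  5: 5 XOR 6 = 3 < 5 — winning move (to 3).
  2: 2 XOR 6 = 4 ≥ 2 — no move.
That gives 3 winning moves.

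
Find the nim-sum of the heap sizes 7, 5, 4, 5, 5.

6

Nim-sum: 7 ^ 5 ^ 4 ^ 5 ^ 5 = 6.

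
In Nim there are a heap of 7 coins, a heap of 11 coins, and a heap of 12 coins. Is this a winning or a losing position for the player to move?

In binary:
  0111  (7)
  1011  (11)
  1100  (12)
  ----
  0000  (0)
The nim-sum is 0, so this is a P-position: the player to move is in a losing position under optimal play.

Losing position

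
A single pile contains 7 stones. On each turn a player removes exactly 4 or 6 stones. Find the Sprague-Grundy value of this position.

1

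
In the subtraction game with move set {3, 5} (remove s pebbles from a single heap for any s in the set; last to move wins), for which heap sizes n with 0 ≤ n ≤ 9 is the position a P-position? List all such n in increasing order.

0, 1, 2, 8, 9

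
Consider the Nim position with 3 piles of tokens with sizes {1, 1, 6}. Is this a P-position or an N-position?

In binary:
  001  (1)
  001  (1)
  110  (6)
  ---
  110  (6)
The nim-sum is 6 ≠ 0, so this is an N-position: the player to move can win.

N-position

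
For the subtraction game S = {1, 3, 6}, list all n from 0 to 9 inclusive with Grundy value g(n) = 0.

0, 2, 4, 9

Build the Grundy sequence with g(k) = mex{g(k−s) : s ∈ {1, 3, 6}, s ≤ k}:
g(0) = mex{} = 0
g(1) = mex{0} = 1
g(2) = mex{1} = 0
g(3) = mex{0} = 1
g(4) = mex{1} = 0
g(5) = mex{0} = 1
g(6) = mex{0,1} = 2
g(7) = mex{0,1,2} = 3
g(8) = mex{0,1,3} = 2
g(9) = mex{1,2} = 0
The P-positions (g = 0) in 0..9 are 0, 2, 4, 9.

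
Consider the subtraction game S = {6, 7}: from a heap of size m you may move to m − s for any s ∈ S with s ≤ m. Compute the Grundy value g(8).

Build the Grundy sequence with g(k) = mex{g(k−s) : s ∈ {6, 7}, s ≤ k}:
k:     0  1  2  3  4  5  6  7  8
g(k):  0  0  0  0  0  0  1  1  1
So g(8) = 1.

1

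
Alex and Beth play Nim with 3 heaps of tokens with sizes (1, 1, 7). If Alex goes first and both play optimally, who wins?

Alex wins

Bitwise XOR of the heap sizes:
  001  (1)
  001  (1)
  111  (7)
  ---
  111  (7)
The nim-sum is 7 ≠ 0, so this is an N-position: the player to move can win; Alex has a winning move.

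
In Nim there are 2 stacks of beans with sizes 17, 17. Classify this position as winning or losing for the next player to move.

Nim-sum: 17 ^ 17 = 0.
The nim-sum is 0, so this is a P-position: the player to move is in a losing position under optimal play.

Losing position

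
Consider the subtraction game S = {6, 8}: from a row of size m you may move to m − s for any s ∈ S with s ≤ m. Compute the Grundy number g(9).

1

Compute g(0), g(1), … for moves {6, 8}:
k:     0  1  2  3  4  5  6  7  8  9
g(k):  0  0  0  0  0  0  1  1  1  1
So g(9) = 1.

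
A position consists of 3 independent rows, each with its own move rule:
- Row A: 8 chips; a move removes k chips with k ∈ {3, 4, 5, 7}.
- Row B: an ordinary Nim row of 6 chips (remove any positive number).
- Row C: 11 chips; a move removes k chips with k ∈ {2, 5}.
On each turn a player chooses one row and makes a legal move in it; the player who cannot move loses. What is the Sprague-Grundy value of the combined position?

For row A, compute g(0), g(1), … with moves {3, 4, 5, 7}:
k:     0  1  2  3  4  5  6  7  8
g(k):  0  0  0  1  1  1  2  2  2
So g(8) = 2.
Row B is a plain Nim row of size 6, so its Grundy value is 6.
Build the Grundy sequence for row C with g(k) = mex{g(k−s) : s ∈ {2, 5}, s ≤ k}:
k:     0  1  2  3  4  5  6  7  8  9 10 11
g(k):  0  0  1  1  0  2  1  0  0  1  1  0
So g(11) = 0.
By the Sprague-Grundy theorem, the Grundy value of a sum of independent games is the XOR of the component values.
Combined value = 2 ⊕ 6 ⊕ 0 = 4.

4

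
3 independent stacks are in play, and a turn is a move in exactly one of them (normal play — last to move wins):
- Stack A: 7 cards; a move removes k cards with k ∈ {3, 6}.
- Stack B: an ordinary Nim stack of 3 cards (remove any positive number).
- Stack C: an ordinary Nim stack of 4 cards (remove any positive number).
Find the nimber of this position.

5

Build the Grundy sequence for stack A with g(k) = mex{g(k−s) : s ∈ {3, 6}, s ≤ k}:
g(0) = mex{} = 0
g(1) = mex{} = 0
g(2) = mex{} = 0
g(3) = mex{0} = 1
g(4) = mex{0} = 1
g(5) = mex{0} = 1
g(6) = mex{0,1} = 2
g(7) = mex{0,1} = 2
So g(7) = 2.
Stack B is a plain Nim stack of size 3, so its Grundy value is 3.
Stack C is a plain Nim stack of size 4, so its Grundy value is 4.
By the Sprague-Grundy theorem, the Grundy value of a sum of independent games is the XOR of the component values.
Combined value = 2 XOR 3 XOR 4 = 5.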